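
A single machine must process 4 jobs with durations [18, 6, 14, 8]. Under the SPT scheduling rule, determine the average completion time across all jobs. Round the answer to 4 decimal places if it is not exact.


Sort jobs by processing time (SPT order): [6, 8, 14, 18]
Compute completion times sequentially:
  Job 1: processing = 6, completes at 6
  Job 2: processing = 8, completes at 14
  Job 3: processing = 14, completes at 28
  Job 4: processing = 18, completes at 46
Sum of completion times = 94
Average completion time = 94/4 = 23.5

23.5


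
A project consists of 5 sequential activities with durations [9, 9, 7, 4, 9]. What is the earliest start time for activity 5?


Activity 5 starts after activities 1 through 4 complete.
Predecessor durations: [9, 9, 7, 4]
ES = 9 + 9 + 7 + 4 = 29

29


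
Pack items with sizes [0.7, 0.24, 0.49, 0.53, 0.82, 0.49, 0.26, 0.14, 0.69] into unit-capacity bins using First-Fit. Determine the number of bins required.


Place items sequentially using First-Fit:
  Item 0.7 -> new Bin 1
  Item 0.24 -> Bin 1 (now 0.94)
  Item 0.49 -> new Bin 2
  Item 0.53 -> new Bin 3
  Item 0.82 -> new Bin 4
  Item 0.49 -> Bin 2 (now 0.98)
  Item 0.26 -> Bin 3 (now 0.79)
  Item 0.14 -> Bin 3 (now 0.93)
  Item 0.69 -> new Bin 5
Total bins used = 5

5


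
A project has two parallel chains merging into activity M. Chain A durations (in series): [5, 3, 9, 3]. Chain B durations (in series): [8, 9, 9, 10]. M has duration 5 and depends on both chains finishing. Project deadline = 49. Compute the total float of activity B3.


Forward pass: ES(B3) = sum of predecessors on chain B = 17
EF = ES + duration = 17 + 9 = 26
Backward pass: LF(M) = deadline = 49; LS(M) = 49 - 5 = 44
LF(B3) = LS(M) - sum(successors on chain B) = 44 - 10 = 34
LS = LF - duration = 34 - 9 = 25
Total float = LS - ES = 25 - 17 = 8

8


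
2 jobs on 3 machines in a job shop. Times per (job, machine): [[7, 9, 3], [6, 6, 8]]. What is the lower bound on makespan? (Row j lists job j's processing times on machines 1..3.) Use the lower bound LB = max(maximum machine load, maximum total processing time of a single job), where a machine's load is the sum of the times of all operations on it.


Machine loads:
  Machine 1: 7 + 6 = 13
  Machine 2: 9 + 6 = 15
  Machine 3: 3 + 8 = 11
Max machine load = 15
Job totals:
  Job 1: 19
  Job 2: 20
Max job total = 20
Lower bound = max(15, 20) = 20

20


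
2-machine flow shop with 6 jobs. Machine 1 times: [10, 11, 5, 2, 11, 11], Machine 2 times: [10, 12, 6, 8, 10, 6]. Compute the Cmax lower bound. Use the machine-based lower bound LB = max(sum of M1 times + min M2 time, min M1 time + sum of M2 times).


LB1 = sum(M1 times) + min(M2 times) = 50 + 6 = 56
LB2 = min(M1 times) + sum(M2 times) = 2 + 52 = 54
Lower bound = max(LB1, LB2) = max(56, 54) = 56

56


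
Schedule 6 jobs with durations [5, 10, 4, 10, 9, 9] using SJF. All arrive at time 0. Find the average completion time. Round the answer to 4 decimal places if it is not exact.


SJF order (ascending): [4, 5, 9, 9, 10, 10]
Completion times:
  Job 1: burst=4, C=4
  Job 2: burst=5, C=9
  Job 3: burst=9, C=18
  Job 4: burst=9, C=27
  Job 5: burst=10, C=37
  Job 6: burst=10, C=47
Average completion = 142/6 = 23.6667

23.6667


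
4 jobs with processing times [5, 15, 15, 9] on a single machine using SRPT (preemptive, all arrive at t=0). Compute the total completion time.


Since all jobs arrive at t=0, SRPT equals SPT ordering.
SPT order: [5, 9, 15, 15]
Completion times:
  Job 1: p=5, C=5
  Job 2: p=9, C=14
  Job 3: p=15, C=29
  Job 4: p=15, C=44
Total completion time = 5 + 14 + 29 + 44 = 92

92


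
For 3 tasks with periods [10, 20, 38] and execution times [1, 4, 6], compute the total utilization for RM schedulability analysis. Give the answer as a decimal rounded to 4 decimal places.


Compute individual utilizations (exact fractions):
  Task 1: C/T = 1/10 (approx. 0.1)
  Task 2: C/T = 4/20 = 1/5 (approx. 0.2)
  Task 3: C/T = 6/38 = 3/19 (approx. 0.1579)
Total utilization U = 1/10 + 1/5 + 3/19 = 87/190
Rounded to 4 decimal places: U = 0.4579
RM (Liu & Layland) bound for 3 tasks = 0.779763; compare with U = 87/190 (approx. 0.457895)
U <= bound, so schedulable by RM sufficient condition.

0.4579


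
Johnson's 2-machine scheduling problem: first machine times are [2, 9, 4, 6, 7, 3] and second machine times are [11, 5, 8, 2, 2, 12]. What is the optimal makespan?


Apply Johnson's rule:
  Group 1 (a <= b): [(1, 2, 11), (6, 3, 12), (3, 4, 8)]
  Group 2 (a > b): [(2, 9, 5), (4, 6, 2), (5, 7, 2)]
Optimal job order: [1, 6, 3, 2, 4, 5]
Schedule:
  Job 1: M1 done at 2, M2 done at 13
  Job 6: M1 done at 5, M2 done at 25
  Job 3: M1 done at 9, M2 done at 33
  Job 2: M1 done at 18, M2 done at 38
  Job 4: M1 done at 24, M2 done at 40
  Job 5: M1 done at 31, M2 done at 42
Makespan = 42

42


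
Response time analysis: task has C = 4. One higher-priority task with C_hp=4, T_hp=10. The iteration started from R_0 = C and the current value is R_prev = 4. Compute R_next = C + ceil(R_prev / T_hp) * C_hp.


R_next = C + ceil(R_prev / T_hp) * C_hp
ceil(4 / 10) = ceil(0.4) = 1
Interference = 1 * 4 = 4
R_next = 4 + 4 = 8

8


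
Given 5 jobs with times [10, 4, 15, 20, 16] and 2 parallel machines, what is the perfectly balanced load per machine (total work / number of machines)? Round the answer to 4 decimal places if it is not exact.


Total processing time = 10 + 4 + 15 + 20 + 16 = 65
Number of machines = 2
Ideal balanced load = 65 / 2 = 32.5

32.5


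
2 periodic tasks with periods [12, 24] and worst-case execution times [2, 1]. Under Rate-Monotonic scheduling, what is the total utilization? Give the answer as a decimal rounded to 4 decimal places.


Compute individual utilizations (exact fractions):
  Task 1: C/T = 2/12 = 1/6 (approx. 0.1667)
  Task 2: C/T = 1/24 (approx. 0.0417)
Total utilization U = 1/6 + 1/24 = 5/24
Rounded to 4 decimal places: U = 0.2083
RM (Liu & Layland) bound for 2 tasks = 0.828427; compare with U = 5/24 (approx. 0.208333)
U <= bound, so schedulable by RM sufficient condition.

0.2083


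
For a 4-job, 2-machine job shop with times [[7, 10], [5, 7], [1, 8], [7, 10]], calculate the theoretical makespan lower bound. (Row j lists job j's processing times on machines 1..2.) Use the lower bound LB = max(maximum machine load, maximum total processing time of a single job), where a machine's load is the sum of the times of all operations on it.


Machine loads:
  Machine 1: 7 + 5 + 1 + 7 = 20
  Machine 2: 10 + 7 + 8 + 10 = 35
Max machine load = 35
Job totals:
  Job 1: 17
  Job 2: 12
  Job 3: 9
  Job 4: 17
Max job total = 17
Lower bound = max(35, 17) = 35

35


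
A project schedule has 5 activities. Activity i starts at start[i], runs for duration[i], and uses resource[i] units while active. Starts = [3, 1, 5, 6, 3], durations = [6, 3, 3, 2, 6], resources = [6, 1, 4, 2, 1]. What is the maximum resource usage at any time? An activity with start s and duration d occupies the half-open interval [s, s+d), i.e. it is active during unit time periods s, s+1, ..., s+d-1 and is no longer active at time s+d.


Each activity i is active on [start_i, start_i + duration_i).
Compute total resource usage per time slot:
  t=0: active resources = [], total = 0
  t=1: active resources = [1], total = 1
  t=2: active resources = [1], total = 1
  t=3: active resources = [6, 1, 1], total = 8
  t=4: active resources = [6, 1], total = 7
  t=5: active resources = [6, 4, 1], total = 11
  t=6: active resources = [6, 4, 2, 1], total = 13
  t=7: active resources = [6, 4, 2, 1], total = 13
  t=8: active resources = [6, 1], total = 7
Peak resource demand = 13

13


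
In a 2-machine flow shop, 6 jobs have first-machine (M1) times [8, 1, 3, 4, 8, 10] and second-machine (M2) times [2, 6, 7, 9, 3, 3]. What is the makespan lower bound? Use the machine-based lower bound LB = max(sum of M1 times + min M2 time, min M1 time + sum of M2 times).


LB1 = sum(M1 times) + min(M2 times) = 34 + 2 = 36
LB2 = min(M1 times) + sum(M2 times) = 1 + 30 = 31
Lower bound = max(LB1, LB2) = max(36, 31) = 36

36


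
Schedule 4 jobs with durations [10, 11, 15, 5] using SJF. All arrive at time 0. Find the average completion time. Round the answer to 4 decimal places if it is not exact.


SJF order (ascending): [5, 10, 11, 15]
Completion times:
  Job 1: burst=5, C=5
  Job 2: burst=10, C=15
  Job 3: burst=11, C=26
  Job 4: burst=15, C=41
Average completion = 87/4 = 21.75

21.75


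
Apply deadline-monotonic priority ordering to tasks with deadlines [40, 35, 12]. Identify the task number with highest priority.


Sort tasks by relative deadline (ascending):
  Task 3: deadline = 12
  Task 2: deadline = 35
  Task 1: deadline = 40
Priority order (highest first): [3, 2, 1]
Highest priority task = 3

3


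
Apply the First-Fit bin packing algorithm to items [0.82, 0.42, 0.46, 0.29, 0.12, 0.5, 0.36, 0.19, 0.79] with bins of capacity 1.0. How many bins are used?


Place items sequentially using First-Fit:
  Item 0.82 -> new Bin 1
  Item 0.42 -> new Bin 2
  Item 0.46 -> Bin 2 (now 0.88)
  Item 0.29 -> new Bin 3
  Item 0.12 -> Bin 1 (now 0.94)
  Item 0.5 -> Bin 3 (now 0.79)
  Item 0.36 -> new Bin 4
  Item 0.19 -> Bin 3 (now 0.98)
  Item 0.79 -> new Bin 5
Total bins used = 5

5


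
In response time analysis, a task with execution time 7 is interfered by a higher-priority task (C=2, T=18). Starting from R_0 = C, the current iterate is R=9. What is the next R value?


R_next = C + ceil(R_prev / T_hp) * C_hp
ceil(9 / 18) = ceil(0.5) = 1
Interference = 1 * 2 = 2
R_next = 7 + 2 = 9
R_next = R_prev, so the iteration has converged (response time = 9).

9


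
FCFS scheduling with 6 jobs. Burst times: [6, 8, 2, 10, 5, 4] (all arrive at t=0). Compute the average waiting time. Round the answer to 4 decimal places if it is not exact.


FCFS order (as given): [6, 8, 2, 10, 5, 4]
Waiting times:
  Job 1: wait = 0
  Job 2: wait = 6
  Job 3: wait = 14
  Job 4: wait = 16
  Job 5: wait = 26
  Job 6: wait = 31
Sum of waiting times = 93
Average waiting time = 93/6 = 15.5

15.5


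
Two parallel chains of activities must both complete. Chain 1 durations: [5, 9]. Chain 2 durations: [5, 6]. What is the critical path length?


Path A total = 5 + 9 = 14
Path B total = 5 + 6 = 11
Critical path = longest path = max(14, 11) = 14

14


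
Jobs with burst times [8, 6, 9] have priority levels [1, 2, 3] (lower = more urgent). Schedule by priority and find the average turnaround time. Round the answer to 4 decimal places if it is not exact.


Sort by priority (ascending = highest first):
Order: [(1, 8), (2, 6), (3, 9)]
Completion times:
  Priority 1, burst=8, C=8
  Priority 2, burst=6, C=14
  Priority 3, burst=9, C=23
Average turnaround = 45/3 = 15.0

15.0


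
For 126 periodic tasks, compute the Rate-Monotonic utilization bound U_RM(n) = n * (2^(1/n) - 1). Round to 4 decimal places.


Compute 2^(1/126) = 1.0055163273
Subtract 1: 1.0055163273 - 1 = 0.0055163273
Multiply by n: 126 * 0.0055163273 = 0.6950572398
Round to 4 dp: 0.6951

0.6951


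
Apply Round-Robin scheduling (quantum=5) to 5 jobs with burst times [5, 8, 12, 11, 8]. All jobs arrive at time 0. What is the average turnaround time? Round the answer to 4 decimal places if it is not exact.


Time quantum = 5
Execution trace:
  J1 runs 5 units, time = 5
  J2 runs 5 units, time = 10
  J3 runs 5 units, time = 15
  J4 runs 5 units, time = 20
  J5 runs 5 units, time = 25
  J2 runs 3 units, time = 28
  J3 runs 5 units, time = 33
  J4 runs 5 units, time = 38
  J5 runs 3 units, time = 41
  J3 runs 2 units, time = 43
  J4 runs 1 units, time = 44
Finish times: [5, 28, 43, 44, 41]
Average turnaround = 161/5 = 32.2

32.2


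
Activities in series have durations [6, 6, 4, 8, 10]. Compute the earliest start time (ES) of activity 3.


Activity 3 starts after activities 1 through 2 complete.
Predecessor durations: [6, 6]
ES = 6 + 6 = 12

12


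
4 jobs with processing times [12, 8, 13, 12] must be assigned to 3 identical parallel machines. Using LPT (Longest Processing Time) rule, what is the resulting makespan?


Sort jobs in decreasing order (LPT): [13, 12, 12, 8]
Assign each job to the least loaded machine:
  Machine 1: jobs [13], load = 13
  Machine 2: jobs [12, 8], load = 20
  Machine 3: jobs [12], load = 12
Makespan = max load = 20

20


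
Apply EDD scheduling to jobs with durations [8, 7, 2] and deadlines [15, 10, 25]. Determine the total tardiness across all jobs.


Sort by due date (EDD order): [(7, 10), (8, 15), (2, 25)]
Compute completion times and tardiness:
  Job 1: p=7, d=10, C=7, tardiness=max(0,7-10)=0
  Job 2: p=8, d=15, C=15, tardiness=max(0,15-15)=0
  Job 3: p=2, d=25, C=17, tardiness=max(0,17-25)=0
Total tardiness = 0

0


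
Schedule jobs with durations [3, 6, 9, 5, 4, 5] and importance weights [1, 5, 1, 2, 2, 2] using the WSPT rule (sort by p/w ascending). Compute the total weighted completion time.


Compute p/w ratios and sort ascending (WSPT): [(6, 5), (4, 2), (5, 2), (5, 2), (3, 1), (9, 1)]
Compute weighted completion times:
  Job (p=6,w=5): C=6, w*C=5*6=30
  Job (p=4,w=2): C=10, w*C=2*10=20
  Job (p=5,w=2): C=15, w*C=2*15=30
  Job (p=5,w=2): C=20, w*C=2*20=40
  Job (p=3,w=1): C=23, w*C=1*23=23
  Job (p=9,w=1): C=32, w*C=1*32=32
Total weighted completion time = 175

175


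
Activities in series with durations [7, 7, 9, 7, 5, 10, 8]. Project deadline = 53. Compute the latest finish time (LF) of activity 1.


LF(activity 1) = deadline - sum of successor durations
Successors: activities 2 through 7 with durations [7, 9, 7, 5, 10, 8]
Sum of successor durations = 46
LF = 53 - 46 = 7

7


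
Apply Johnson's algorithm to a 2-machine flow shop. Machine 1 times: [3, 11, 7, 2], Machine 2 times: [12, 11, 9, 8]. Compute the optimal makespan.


Apply Johnson's rule:
  Group 1 (a <= b): [(4, 2, 8), (1, 3, 12), (3, 7, 9), (2, 11, 11)]
  Group 2 (a > b): []
Optimal job order: [4, 1, 3, 2]
Schedule:
  Job 4: M1 done at 2, M2 done at 10
  Job 1: M1 done at 5, M2 done at 22
  Job 3: M1 done at 12, M2 done at 31
  Job 2: M1 done at 23, M2 done at 42
Makespan = 42

42


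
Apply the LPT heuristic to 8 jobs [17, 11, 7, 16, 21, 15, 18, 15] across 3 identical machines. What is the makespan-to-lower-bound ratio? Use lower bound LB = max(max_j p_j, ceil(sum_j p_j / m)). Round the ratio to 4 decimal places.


LPT order: [21, 18, 17, 16, 15, 15, 11, 7]
Machine loads after assignment: [36, 44, 40]
LPT makespan = 44
Lower bound = max(max_job, ceil(total/3)) = max(21, 40) = 40
Ratio = 44 / 40 = 1.1

1.1


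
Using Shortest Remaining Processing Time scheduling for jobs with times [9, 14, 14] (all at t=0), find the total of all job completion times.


Since all jobs arrive at t=0, SRPT equals SPT ordering.
SPT order: [9, 14, 14]
Completion times:
  Job 1: p=9, C=9
  Job 2: p=14, C=23
  Job 3: p=14, C=37
Total completion time = 9 + 23 + 37 = 69

69


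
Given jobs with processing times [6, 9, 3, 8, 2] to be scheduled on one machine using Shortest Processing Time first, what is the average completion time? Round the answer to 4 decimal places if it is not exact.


Sort jobs by processing time (SPT order): [2, 3, 6, 8, 9]
Compute completion times sequentially:
  Job 1: processing = 2, completes at 2
  Job 2: processing = 3, completes at 5
  Job 3: processing = 6, completes at 11
  Job 4: processing = 8, completes at 19
  Job 5: processing = 9, completes at 28
Sum of completion times = 65
Average completion time = 65/5 = 13.0

13.0


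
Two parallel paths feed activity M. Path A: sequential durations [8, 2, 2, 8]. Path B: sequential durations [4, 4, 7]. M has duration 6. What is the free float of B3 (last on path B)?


ES(B3) = sum of predecessors on chain B = 8
EF(B3) = ES + duration = 8 + 7 = 15
Successor of B3 is M. ES(M) = max(sum(A), sum(B)) = max(20, 15) = 20
Free float = ES(successor) - EF(current) = 20 - 15 = 5

5


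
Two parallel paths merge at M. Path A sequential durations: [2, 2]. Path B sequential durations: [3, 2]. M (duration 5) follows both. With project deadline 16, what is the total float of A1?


Forward pass: ES(A1) = sum of predecessors on chain A = 0
EF = ES + duration = 0 + 2 = 2
Backward pass: LF(M) = deadline = 16; LS(M) = 16 - 5 = 11
LF(A1) = LS(M) - sum(successors on chain A) = 11 - 2 = 9
LS = LF - duration = 9 - 2 = 7
Total float = LS - ES = 7 - 0 = 7

7


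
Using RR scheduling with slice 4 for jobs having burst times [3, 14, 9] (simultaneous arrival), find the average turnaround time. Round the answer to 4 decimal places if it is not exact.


Time quantum = 4
Execution trace:
  J1 runs 3 units, time = 3
  J2 runs 4 units, time = 7
  J3 runs 4 units, time = 11
  J2 runs 4 units, time = 15
  J3 runs 4 units, time = 19
  J2 runs 4 units, time = 23
  J3 runs 1 units, time = 24
  J2 runs 2 units, time = 26
Finish times: [3, 26, 24]
Average turnaround = 53/3 = 17.6667

17.6667


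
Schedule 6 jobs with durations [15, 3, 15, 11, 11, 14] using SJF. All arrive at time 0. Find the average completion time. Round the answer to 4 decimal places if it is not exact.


SJF order (ascending): [3, 11, 11, 14, 15, 15]
Completion times:
  Job 1: burst=3, C=3
  Job 2: burst=11, C=14
  Job 3: burst=11, C=25
  Job 4: burst=14, C=39
  Job 5: burst=15, C=54
  Job 6: burst=15, C=69
Average completion = 204/6 = 34.0

34.0


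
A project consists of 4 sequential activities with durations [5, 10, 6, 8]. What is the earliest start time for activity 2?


Activity 2 starts after activities 1 through 1 complete.
Predecessor durations: [5]
ES = 5 = 5

5


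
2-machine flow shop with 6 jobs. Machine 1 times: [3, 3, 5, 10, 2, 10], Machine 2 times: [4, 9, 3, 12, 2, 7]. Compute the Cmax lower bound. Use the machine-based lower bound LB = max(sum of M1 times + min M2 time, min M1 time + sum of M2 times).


LB1 = sum(M1 times) + min(M2 times) = 33 + 2 = 35
LB2 = min(M1 times) + sum(M2 times) = 2 + 37 = 39
Lower bound = max(LB1, LB2) = max(35, 39) = 39

39


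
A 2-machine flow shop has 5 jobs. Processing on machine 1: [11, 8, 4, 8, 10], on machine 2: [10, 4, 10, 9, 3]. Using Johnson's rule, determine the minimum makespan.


Apply Johnson's rule:
  Group 1 (a <= b): [(3, 4, 10), (4, 8, 9)]
  Group 2 (a > b): [(1, 11, 10), (2, 8, 4), (5, 10, 3)]
Optimal job order: [3, 4, 1, 2, 5]
Schedule:
  Job 3: M1 done at 4, M2 done at 14
  Job 4: M1 done at 12, M2 done at 23
  Job 1: M1 done at 23, M2 done at 33
  Job 2: M1 done at 31, M2 done at 37
  Job 5: M1 done at 41, M2 done at 44
Makespan = 44

44


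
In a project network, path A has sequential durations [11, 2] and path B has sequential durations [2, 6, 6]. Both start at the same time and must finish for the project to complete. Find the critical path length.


Path A total = 11 + 2 = 13
Path B total = 2 + 6 + 6 = 14
Critical path = longest path = max(13, 14) = 14

14


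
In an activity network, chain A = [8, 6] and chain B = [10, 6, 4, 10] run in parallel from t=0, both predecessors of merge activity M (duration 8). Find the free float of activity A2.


ES(A2) = sum of predecessors on chain A = 8
EF(A2) = ES + duration = 8 + 6 = 14
Successor of A2 is M. ES(M) = max(sum(A), sum(B)) = max(14, 30) = 30
Free float = ES(successor) - EF(current) = 30 - 14 = 16

16


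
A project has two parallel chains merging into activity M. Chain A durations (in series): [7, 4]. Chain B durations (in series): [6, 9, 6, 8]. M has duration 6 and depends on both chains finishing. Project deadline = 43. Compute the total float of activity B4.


Forward pass: ES(B4) = sum of predecessors on chain B = 21
EF = ES + duration = 21 + 8 = 29
Backward pass: LF(M) = deadline = 43; LS(M) = 43 - 6 = 37
LF(B4) = LS(M) - sum(successors on chain B) = 37 - 0 = 37
LS = LF - duration = 37 - 8 = 29
Total float = LS - ES = 29 - 21 = 8

8


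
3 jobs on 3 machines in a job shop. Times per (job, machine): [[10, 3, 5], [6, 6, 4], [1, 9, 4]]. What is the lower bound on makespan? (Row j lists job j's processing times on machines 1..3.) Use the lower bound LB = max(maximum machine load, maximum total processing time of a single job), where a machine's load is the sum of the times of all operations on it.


Machine loads:
  Machine 1: 10 + 6 + 1 = 17
  Machine 2: 3 + 6 + 9 = 18
  Machine 3: 5 + 4 + 4 = 13
Max machine load = 18
Job totals:
  Job 1: 18
  Job 2: 16
  Job 3: 14
Max job total = 18
Lower bound = max(18, 18) = 18

18


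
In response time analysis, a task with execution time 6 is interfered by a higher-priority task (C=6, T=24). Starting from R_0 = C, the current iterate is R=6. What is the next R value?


R_next = C + ceil(R_prev / T_hp) * C_hp
ceil(6 / 24) = ceil(0.25) = 1
Interference = 1 * 6 = 6
R_next = 6 + 6 = 12

12


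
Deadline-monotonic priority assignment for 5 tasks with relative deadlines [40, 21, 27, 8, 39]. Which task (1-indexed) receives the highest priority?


Sort tasks by relative deadline (ascending):
  Task 4: deadline = 8
  Task 2: deadline = 21
  Task 3: deadline = 27
  Task 5: deadline = 39
  Task 1: deadline = 40
Priority order (highest first): [4, 2, 3, 5, 1]
Highest priority task = 4

4


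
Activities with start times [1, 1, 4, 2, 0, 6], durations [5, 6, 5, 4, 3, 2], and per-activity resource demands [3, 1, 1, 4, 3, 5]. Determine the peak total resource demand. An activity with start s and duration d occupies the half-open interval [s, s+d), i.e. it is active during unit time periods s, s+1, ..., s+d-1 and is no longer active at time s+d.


Each activity i is active on [start_i, start_i + duration_i).
Compute total resource usage per time slot:
  t=0: active resources = [3], total = 3
  t=1: active resources = [3, 1, 3], total = 7
  t=2: active resources = [3, 1, 4, 3], total = 11
  t=3: active resources = [3, 1, 4], total = 8
  t=4: active resources = [3, 1, 1, 4], total = 9
  t=5: active resources = [3, 1, 1, 4], total = 9
  t=6: active resources = [1, 1, 5], total = 7
  t=7: active resources = [1, 5], total = 6
  t=8: active resources = [1], total = 1
Peak resource demand = 11

11


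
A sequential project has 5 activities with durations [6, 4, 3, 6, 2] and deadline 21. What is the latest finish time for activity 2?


LF(activity 2) = deadline - sum of successor durations
Successors: activities 3 through 5 with durations [3, 6, 2]
Sum of successor durations = 11
LF = 21 - 11 = 10

10


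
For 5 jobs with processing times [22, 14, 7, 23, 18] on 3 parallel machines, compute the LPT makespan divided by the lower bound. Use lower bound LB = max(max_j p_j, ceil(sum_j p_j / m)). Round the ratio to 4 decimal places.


LPT order: [23, 22, 18, 14, 7]
Machine loads after assignment: [23, 29, 32]
LPT makespan = 32
Lower bound = max(max_job, ceil(total/3)) = max(23, 28) = 28
Ratio = 32 / 28 = 1.1429

1.1429


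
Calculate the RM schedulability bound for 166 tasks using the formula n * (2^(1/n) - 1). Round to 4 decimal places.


Compute 2^(1/166) = 1.0041843153
Subtract 1: 1.0041843153 - 1 = 0.0041843153
Multiply by n: 166 * 0.0041843153 = 0.6945963398
Round to 4 dp: 0.6946

0.6946


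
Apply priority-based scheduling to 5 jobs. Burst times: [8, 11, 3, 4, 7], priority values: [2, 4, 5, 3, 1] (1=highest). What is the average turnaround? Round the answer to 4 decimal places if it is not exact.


Sort by priority (ascending = highest first):
Order: [(1, 7), (2, 8), (3, 4), (4, 11), (5, 3)]
Completion times:
  Priority 1, burst=7, C=7
  Priority 2, burst=8, C=15
  Priority 3, burst=4, C=19
  Priority 4, burst=11, C=30
  Priority 5, burst=3, C=33
Average turnaround = 104/5 = 20.8

20.8


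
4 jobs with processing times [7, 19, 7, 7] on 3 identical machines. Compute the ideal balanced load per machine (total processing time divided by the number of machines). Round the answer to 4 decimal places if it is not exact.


Total processing time = 7 + 19 + 7 + 7 = 40
Number of machines = 3
Ideal balanced load = 40 / 3 = 13.3333

13.3333


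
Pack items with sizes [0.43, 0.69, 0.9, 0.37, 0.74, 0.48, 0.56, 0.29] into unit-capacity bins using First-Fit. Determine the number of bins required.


Place items sequentially using First-Fit:
  Item 0.43 -> new Bin 1
  Item 0.69 -> new Bin 2
  Item 0.9 -> new Bin 3
  Item 0.37 -> Bin 1 (now 0.8)
  Item 0.74 -> new Bin 4
  Item 0.48 -> new Bin 5
  Item 0.56 -> new Bin 6
  Item 0.29 -> Bin 2 (now 0.98)
Total bins used = 6

6


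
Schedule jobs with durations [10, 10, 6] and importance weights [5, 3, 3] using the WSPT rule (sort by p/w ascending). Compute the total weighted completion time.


Compute p/w ratios and sort ascending (WSPT): [(10, 5), (6, 3), (10, 3)]
Compute weighted completion times:
  Job (p=10,w=5): C=10, w*C=5*10=50
  Job (p=6,w=3): C=16, w*C=3*16=48
  Job (p=10,w=3): C=26, w*C=3*26=78
Total weighted completion time = 176

176


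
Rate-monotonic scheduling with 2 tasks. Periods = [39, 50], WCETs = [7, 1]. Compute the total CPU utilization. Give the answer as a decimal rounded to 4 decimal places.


Compute individual utilizations (exact fractions):
  Task 1: C/T = 7/39 (approx. 0.1795)
  Task 2: C/T = 1/50 (approx. 0.02)
Total utilization U = 7/39 + 1/50 = 389/1950
Rounded to 4 decimal places: U = 0.1995
RM (Liu & Layland) bound for 2 tasks = 0.828427; compare with U = 389/1950 (approx. 0.199487)
U <= bound, so schedulable by RM sufficient condition.

0.1995


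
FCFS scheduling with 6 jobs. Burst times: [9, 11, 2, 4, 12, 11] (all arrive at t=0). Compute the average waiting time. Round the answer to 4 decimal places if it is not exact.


FCFS order (as given): [9, 11, 2, 4, 12, 11]
Waiting times:
  Job 1: wait = 0
  Job 2: wait = 9
  Job 3: wait = 20
  Job 4: wait = 22
  Job 5: wait = 26
  Job 6: wait = 38
Sum of waiting times = 115
Average waiting time = 115/6 = 19.1667

19.1667


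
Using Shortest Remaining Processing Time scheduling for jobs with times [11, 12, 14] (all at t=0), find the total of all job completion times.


Since all jobs arrive at t=0, SRPT equals SPT ordering.
SPT order: [11, 12, 14]
Completion times:
  Job 1: p=11, C=11
  Job 2: p=12, C=23
  Job 3: p=14, C=37
Total completion time = 11 + 23 + 37 = 71

71


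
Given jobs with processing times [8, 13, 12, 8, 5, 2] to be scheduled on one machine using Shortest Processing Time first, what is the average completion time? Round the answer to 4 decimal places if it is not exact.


Sort jobs by processing time (SPT order): [2, 5, 8, 8, 12, 13]
Compute completion times sequentially:
  Job 1: processing = 2, completes at 2
  Job 2: processing = 5, completes at 7
  Job 3: processing = 8, completes at 15
  Job 4: processing = 8, completes at 23
  Job 5: processing = 12, completes at 35
  Job 6: processing = 13, completes at 48
Sum of completion times = 130
Average completion time = 130/6 = 21.6667

21.6667


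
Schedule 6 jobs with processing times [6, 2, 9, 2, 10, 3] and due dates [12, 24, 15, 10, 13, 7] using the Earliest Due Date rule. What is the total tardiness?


Sort by due date (EDD order): [(3, 7), (2, 10), (6, 12), (10, 13), (9, 15), (2, 24)]
Compute completion times and tardiness:
  Job 1: p=3, d=7, C=3, tardiness=max(0,3-7)=0
  Job 2: p=2, d=10, C=5, tardiness=max(0,5-10)=0
  Job 3: p=6, d=12, C=11, tardiness=max(0,11-12)=0
  Job 4: p=10, d=13, C=21, tardiness=max(0,21-13)=8
  Job 5: p=9, d=15, C=30, tardiness=max(0,30-15)=15
  Job 6: p=2, d=24, C=32, tardiness=max(0,32-24)=8
Total tardiness = 31

31


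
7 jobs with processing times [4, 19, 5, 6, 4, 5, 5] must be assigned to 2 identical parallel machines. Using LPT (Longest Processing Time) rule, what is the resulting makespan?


Sort jobs in decreasing order (LPT): [19, 6, 5, 5, 5, 4, 4]
Assign each job to the least loaded machine:
  Machine 1: jobs [19, 4], load = 23
  Machine 2: jobs [6, 5, 5, 5, 4], load = 25
Makespan = max load = 25

25


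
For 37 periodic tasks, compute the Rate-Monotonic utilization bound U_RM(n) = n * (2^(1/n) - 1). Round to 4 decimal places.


Compute 2^(1/37) = 1.0189102844
Subtract 1: 1.0189102844 - 1 = 0.0189102844
Multiply by n: 37 * 0.0189102844 = 0.6996805228
Round to 4 dp: 0.6997

0.6997


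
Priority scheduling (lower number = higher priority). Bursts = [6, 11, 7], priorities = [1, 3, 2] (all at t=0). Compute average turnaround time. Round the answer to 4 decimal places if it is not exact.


Sort by priority (ascending = highest first):
Order: [(1, 6), (2, 7), (3, 11)]
Completion times:
  Priority 1, burst=6, C=6
  Priority 2, burst=7, C=13
  Priority 3, burst=11, C=24
Average turnaround = 43/3 = 14.3333

14.3333


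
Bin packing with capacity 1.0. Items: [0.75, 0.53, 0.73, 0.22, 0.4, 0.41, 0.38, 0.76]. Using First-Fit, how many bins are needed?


Place items sequentially using First-Fit:
  Item 0.75 -> new Bin 1
  Item 0.53 -> new Bin 2
  Item 0.73 -> new Bin 3
  Item 0.22 -> Bin 1 (now 0.97)
  Item 0.4 -> Bin 2 (now 0.93)
  Item 0.41 -> new Bin 4
  Item 0.38 -> Bin 4 (now 0.79)
  Item 0.76 -> new Bin 5
Total bins used = 5

5


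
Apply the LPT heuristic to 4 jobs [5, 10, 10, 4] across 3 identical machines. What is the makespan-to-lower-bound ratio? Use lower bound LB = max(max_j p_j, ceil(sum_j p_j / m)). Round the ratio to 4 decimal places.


LPT order: [10, 10, 5, 4]
Machine loads after assignment: [10, 10, 9]
LPT makespan = 10
Lower bound = max(max_job, ceil(total/3)) = max(10, 10) = 10
Ratio = 10 / 10 = 1.0

1.0


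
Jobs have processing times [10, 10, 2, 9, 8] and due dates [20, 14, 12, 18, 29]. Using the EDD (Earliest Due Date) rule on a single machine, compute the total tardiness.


Sort by due date (EDD order): [(2, 12), (10, 14), (9, 18), (10, 20), (8, 29)]
Compute completion times and tardiness:
  Job 1: p=2, d=12, C=2, tardiness=max(0,2-12)=0
  Job 2: p=10, d=14, C=12, tardiness=max(0,12-14)=0
  Job 3: p=9, d=18, C=21, tardiness=max(0,21-18)=3
  Job 4: p=10, d=20, C=31, tardiness=max(0,31-20)=11
  Job 5: p=8, d=29, C=39, tardiness=max(0,39-29)=10
Total tardiness = 24

24


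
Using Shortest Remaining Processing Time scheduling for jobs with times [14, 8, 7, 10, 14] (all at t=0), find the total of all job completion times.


Since all jobs arrive at t=0, SRPT equals SPT ordering.
SPT order: [7, 8, 10, 14, 14]
Completion times:
  Job 1: p=7, C=7
  Job 2: p=8, C=15
  Job 3: p=10, C=25
  Job 4: p=14, C=39
  Job 5: p=14, C=53
Total completion time = 7 + 15 + 25 + 39 + 53 = 139

139


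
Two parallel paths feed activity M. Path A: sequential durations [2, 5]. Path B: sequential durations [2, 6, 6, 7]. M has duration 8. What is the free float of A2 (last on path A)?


ES(A2) = sum of predecessors on chain A = 2
EF(A2) = ES + duration = 2 + 5 = 7
Successor of A2 is M. ES(M) = max(sum(A), sum(B)) = max(7, 21) = 21
Free float = ES(successor) - EF(current) = 21 - 7 = 14

14


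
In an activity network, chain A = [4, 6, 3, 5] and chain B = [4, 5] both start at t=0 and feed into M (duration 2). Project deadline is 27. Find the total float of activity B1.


Forward pass: ES(B1) = sum of predecessors on chain B = 0
EF = ES + duration = 0 + 4 = 4
Backward pass: LF(M) = deadline = 27; LS(M) = 27 - 2 = 25
LF(B1) = LS(M) - sum(successors on chain B) = 25 - 5 = 20
LS = LF - duration = 20 - 4 = 16
Total float = LS - ES = 16 - 0 = 16

16


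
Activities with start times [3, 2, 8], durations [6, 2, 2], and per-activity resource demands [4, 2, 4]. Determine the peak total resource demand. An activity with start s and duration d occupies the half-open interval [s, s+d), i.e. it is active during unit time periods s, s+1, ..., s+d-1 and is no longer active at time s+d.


Each activity i is active on [start_i, start_i + duration_i).
Compute total resource usage per time slot:
  t=0: active resources = [], total = 0
  t=1: active resources = [], total = 0
  t=2: active resources = [2], total = 2
  t=3: active resources = [4, 2], total = 6
  t=4: active resources = [4], total = 4
  t=5: active resources = [4], total = 4
  t=6: active resources = [4], total = 4
  t=7: active resources = [4], total = 4
  t=8: active resources = [4, 4], total = 8
  t=9: active resources = [4], total = 4
Peak resource demand = 8

8


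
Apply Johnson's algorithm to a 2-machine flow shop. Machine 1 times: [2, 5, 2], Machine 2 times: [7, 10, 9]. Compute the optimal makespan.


Apply Johnson's rule:
  Group 1 (a <= b): [(1, 2, 7), (3, 2, 9), (2, 5, 10)]
  Group 2 (a > b): []
Optimal job order: [1, 3, 2]
Schedule:
  Job 1: M1 done at 2, M2 done at 9
  Job 3: M1 done at 4, M2 done at 18
  Job 2: M1 done at 9, M2 done at 28
Makespan = 28

28


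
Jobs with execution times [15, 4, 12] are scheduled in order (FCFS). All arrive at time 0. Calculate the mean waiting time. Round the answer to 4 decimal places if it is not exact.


FCFS order (as given): [15, 4, 12]
Waiting times:
  Job 1: wait = 0
  Job 2: wait = 15
  Job 3: wait = 19
Sum of waiting times = 34
Average waiting time = 34/3 = 11.3333

11.3333


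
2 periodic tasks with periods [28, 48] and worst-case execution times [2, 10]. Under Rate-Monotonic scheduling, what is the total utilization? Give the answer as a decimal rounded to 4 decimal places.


Compute individual utilizations (exact fractions):
  Task 1: C/T = 2/28 = 1/14 (approx. 0.0714)
  Task 2: C/T = 10/48 = 5/24 (approx. 0.2083)
Total utilization U = 1/14 + 5/24 = 47/168
Rounded to 4 decimal places: U = 0.2798
RM (Liu & Layland) bound for 2 tasks = 0.828427; compare with U = 47/168 (approx. 0.279762)
U <= bound, so schedulable by RM sufficient condition.

0.2798


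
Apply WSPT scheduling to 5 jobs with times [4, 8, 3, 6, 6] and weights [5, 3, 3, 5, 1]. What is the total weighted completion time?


Compute p/w ratios and sort ascending (WSPT): [(4, 5), (3, 3), (6, 5), (8, 3), (6, 1)]
Compute weighted completion times:
  Job (p=4,w=5): C=4, w*C=5*4=20
  Job (p=3,w=3): C=7, w*C=3*7=21
  Job (p=6,w=5): C=13, w*C=5*13=65
  Job (p=8,w=3): C=21, w*C=3*21=63
  Job (p=6,w=1): C=27, w*C=1*27=27
Total weighted completion time = 196

196


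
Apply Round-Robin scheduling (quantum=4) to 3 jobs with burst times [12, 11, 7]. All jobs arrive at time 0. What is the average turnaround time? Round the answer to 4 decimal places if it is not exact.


Time quantum = 4
Execution trace:
  J1 runs 4 units, time = 4
  J2 runs 4 units, time = 8
  J3 runs 4 units, time = 12
  J1 runs 4 units, time = 16
  J2 runs 4 units, time = 20
  J3 runs 3 units, time = 23
  J1 runs 4 units, time = 27
  J2 runs 3 units, time = 30
Finish times: [27, 30, 23]
Average turnaround = 80/3 = 26.6667

26.6667


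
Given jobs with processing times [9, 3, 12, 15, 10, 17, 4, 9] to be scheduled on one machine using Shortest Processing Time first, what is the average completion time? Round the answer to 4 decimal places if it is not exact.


Sort jobs by processing time (SPT order): [3, 4, 9, 9, 10, 12, 15, 17]
Compute completion times sequentially:
  Job 1: processing = 3, completes at 3
  Job 2: processing = 4, completes at 7
  Job 3: processing = 9, completes at 16
  Job 4: processing = 9, completes at 25
  Job 5: processing = 10, completes at 35
  Job 6: processing = 12, completes at 47
  Job 7: processing = 15, completes at 62
  Job 8: processing = 17, completes at 79
Sum of completion times = 274
Average completion time = 274/8 = 34.25

34.25


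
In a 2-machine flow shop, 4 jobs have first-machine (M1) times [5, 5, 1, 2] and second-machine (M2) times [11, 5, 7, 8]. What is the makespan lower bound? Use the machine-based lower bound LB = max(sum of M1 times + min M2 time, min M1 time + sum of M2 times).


LB1 = sum(M1 times) + min(M2 times) = 13 + 5 = 18
LB2 = min(M1 times) + sum(M2 times) = 1 + 31 = 32
Lower bound = max(LB1, LB2) = max(18, 32) = 32

32


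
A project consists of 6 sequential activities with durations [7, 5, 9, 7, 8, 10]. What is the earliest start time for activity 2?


Activity 2 starts after activities 1 through 1 complete.
Predecessor durations: [7]
ES = 7 = 7

7


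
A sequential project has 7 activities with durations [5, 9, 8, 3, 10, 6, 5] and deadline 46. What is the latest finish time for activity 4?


LF(activity 4) = deadline - sum of successor durations
Successors: activities 5 through 7 with durations [10, 6, 5]
Sum of successor durations = 21
LF = 46 - 21 = 25

25


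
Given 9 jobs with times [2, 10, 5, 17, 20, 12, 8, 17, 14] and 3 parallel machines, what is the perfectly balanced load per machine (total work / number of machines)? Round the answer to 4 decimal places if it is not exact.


Total processing time = 2 + 10 + 5 + 17 + 20 + 12 + 8 + 17 + 14 = 105
Number of machines = 3
Ideal balanced load = 105 / 3 = 35.0

35.0


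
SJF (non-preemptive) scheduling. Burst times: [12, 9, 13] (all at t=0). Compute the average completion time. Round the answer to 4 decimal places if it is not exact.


SJF order (ascending): [9, 12, 13]
Completion times:
  Job 1: burst=9, C=9
  Job 2: burst=12, C=21
  Job 3: burst=13, C=34
Average completion = 64/3 = 21.3333

21.3333


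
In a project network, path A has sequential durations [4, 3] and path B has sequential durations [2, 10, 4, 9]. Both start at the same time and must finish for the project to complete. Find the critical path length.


Path A total = 4 + 3 = 7
Path B total = 2 + 10 + 4 + 9 = 25
Critical path = longest path = max(7, 25) = 25

25


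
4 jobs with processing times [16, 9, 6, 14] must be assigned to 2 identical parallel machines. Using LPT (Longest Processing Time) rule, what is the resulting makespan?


Sort jobs in decreasing order (LPT): [16, 14, 9, 6]
Assign each job to the least loaded machine:
  Machine 1: jobs [16, 6], load = 22
  Machine 2: jobs [14, 9], load = 23
Makespan = max load = 23

23


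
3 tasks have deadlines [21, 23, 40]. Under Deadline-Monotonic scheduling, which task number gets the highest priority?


Sort tasks by relative deadline (ascending):
  Task 1: deadline = 21
  Task 2: deadline = 23
  Task 3: deadline = 40
Priority order (highest first): [1, 2, 3]
Highest priority task = 1

1


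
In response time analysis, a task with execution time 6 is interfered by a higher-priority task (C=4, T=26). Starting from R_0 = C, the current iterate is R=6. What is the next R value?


R_next = C + ceil(R_prev / T_hp) * C_hp
ceil(6 / 26) = ceil(0.2308) = 1
Interference = 1 * 4 = 4
R_next = 6 + 4 = 10

10


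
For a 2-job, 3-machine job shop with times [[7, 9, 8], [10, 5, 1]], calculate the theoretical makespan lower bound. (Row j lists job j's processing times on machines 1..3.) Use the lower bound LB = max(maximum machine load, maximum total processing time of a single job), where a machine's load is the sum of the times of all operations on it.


Machine loads:
  Machine 1: 7 + 10 = 17
  Machine 2: 9 + 5 = 14
  Machine 3: 8 + 1 = 9
Max machine load = 17
Job totals:
  Job 1: 24
  Job 2: 16
Max job total = 24
Lower bound = max(17, 24) = 24

24


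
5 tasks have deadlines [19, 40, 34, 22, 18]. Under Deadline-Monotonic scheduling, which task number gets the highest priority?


Sort tasks by relative deadline (ascending):
  Task 5: deadline = 18
  Task 1: deadline = 19
  Task 4: deadline = 22
  Task 3: deadline = 34
  Task 2: deadline = 40
Priority order (highest first): [5, 1, 4, 3, 2]
Highest priority task = 5

5


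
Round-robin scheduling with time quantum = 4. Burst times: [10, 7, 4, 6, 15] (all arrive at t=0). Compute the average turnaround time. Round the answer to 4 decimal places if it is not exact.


Time quantum = 4
Execution trace:
  J1 runs 4 units, time = 4
  J2 runs 4 units, time = 8
  J3 runs 4 units, time = 12
  J4 runs 4 units, time = 16
  J5 runs 4 units, time = 20
  J1 runs 4 units, time = 24
  J2 runs 3 units, time = 27
  J4 runs 2 units, time = 29
  J5 runs 4 units, time = 33
  J1 runs 2 units, time = 35
  J5 runs 4 units, time = 39
  J5 runs 3 units, time = 42
Finish times: [35, 27, 12, 29, 42]
Average turnaround = 145/5 = 29.0

29.0


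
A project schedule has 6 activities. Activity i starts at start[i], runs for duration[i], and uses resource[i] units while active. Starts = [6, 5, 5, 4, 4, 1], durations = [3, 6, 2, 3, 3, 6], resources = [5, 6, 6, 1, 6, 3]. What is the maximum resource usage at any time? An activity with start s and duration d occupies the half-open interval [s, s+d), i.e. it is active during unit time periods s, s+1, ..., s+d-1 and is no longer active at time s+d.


Each activity i is active on [start_i, start_i + duration_i).
Compute total resource usage per time slot:
  t=0: active resources = [], total = 0
  t=1: active resources = [3], total = 3
  t=2: active resources = [3], total = 3
  t=3: active resources = [3], total = 3
  t=4: active resources = [1, 6, 3], total = 10
  t=5: active resources = [6, 6, 1, 6, 3], total = 22
  t=6: active resources = [5, 6, 6, 1, 6, 3], total = 27
  t=7: active resources = [5, 6], total = 11
  t=8: active resources = [5, 6], total = 11
  t=9: active resources = [6], total = 6
  t=10: active resources = [6], total = 6
Peak resource demand = 27

27
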